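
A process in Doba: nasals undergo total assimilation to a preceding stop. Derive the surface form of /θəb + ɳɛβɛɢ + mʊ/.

/ɳ/ is the segment targeted by the rule; it sits immediately after /b/, so it assimilates completely and surfaces as [b].
The same rule applies at the second boundary: /m/ → [ɢ] next to /ɢ/.

[θəbbɛβɛɢɢʊ]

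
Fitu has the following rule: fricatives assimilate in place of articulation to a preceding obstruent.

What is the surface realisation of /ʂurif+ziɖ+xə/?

/z/ is a voiced alveolar fricative. The preceding trigger /f/ is labiodental, so /z/ must become labiodental as well.
A voiced labiodental fricative is [v], so the surface segment is [v].
The same rule applies at the second boundary: /x/ → [ʂ] next to /ɖ/.

[ʂurifviɖʂə]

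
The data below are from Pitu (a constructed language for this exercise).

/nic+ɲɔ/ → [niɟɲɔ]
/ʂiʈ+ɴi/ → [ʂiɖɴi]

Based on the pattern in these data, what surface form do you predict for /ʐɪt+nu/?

The data show regressive voicing assimilation: /c/ → [ɟ] before /ɲ/; /ʈ/ → [ɖ] before /ɴ/. In each pair only voicing changes, matching the following consonant, while place and manner stay constant.
The rule targets /t/ (voiceless alveolar stop), which sits before the trigger /n/ (voiced).
The voiced alveolar stop is [d], so /t/ → [d].

[ʐɪdnu]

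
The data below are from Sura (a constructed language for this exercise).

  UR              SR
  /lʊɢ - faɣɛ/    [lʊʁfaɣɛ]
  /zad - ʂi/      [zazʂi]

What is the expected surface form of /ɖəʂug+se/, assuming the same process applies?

[ɖəʂuɣse]

The data show regressive manner assimilation: /ɢ/ → [ʁ] before /f/; /d/ → [z] before /ʂ/. In each pair only manner changes, matching the following consonant, while place and voice stay constant.
The rule targets /g/ (voiced velar stop), which sits before the trigger /s/ (fricative).
Changing only its manner to fricative gives [ɣ] — the voiced velar fricative.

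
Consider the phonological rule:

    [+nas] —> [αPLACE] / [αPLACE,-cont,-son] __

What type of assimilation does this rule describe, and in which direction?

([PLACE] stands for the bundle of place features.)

The rule copies the place features (abbreviated [PLACE]) from the environment onto the target, so the assimilating feature is place.
Since the environment is written before the underscore, the trigger precedes the target; the direction is progressive.

progressive place assimilation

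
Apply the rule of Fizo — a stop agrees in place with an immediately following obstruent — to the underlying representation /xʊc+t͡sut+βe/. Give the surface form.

The rule targets /c/ (voiceless palatal stop), which sits before the trigger /t͡s/ (alveolar).
The voiceless alveolar stop is [t], so /c/ → [t].
The same rule applies at the second boundary: /t/ → [p] next to /β/.

[xʊtt͡supβe]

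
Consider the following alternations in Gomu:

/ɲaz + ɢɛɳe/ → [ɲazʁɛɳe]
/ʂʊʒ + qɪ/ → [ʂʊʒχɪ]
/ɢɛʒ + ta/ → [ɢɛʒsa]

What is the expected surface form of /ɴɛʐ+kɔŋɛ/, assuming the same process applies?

The data show progressive manner assimilation: /ɢ/ → [ʁ] after /z/; /q/ → [χ] after /ʒ/; /t/ → [s] after /ʒ/. In each pair only manner changes, matching the preceding consonant, while place and voice stay constant.
/k/ is a voiceless velar stop. The preceding trigger /ʐ/ is a fricative, so /k/ must become a fricative as well.
Changing only its manner to fricative gives [x] — the voiceless velar fricative.

[ɴɛʐxɔŋɛ]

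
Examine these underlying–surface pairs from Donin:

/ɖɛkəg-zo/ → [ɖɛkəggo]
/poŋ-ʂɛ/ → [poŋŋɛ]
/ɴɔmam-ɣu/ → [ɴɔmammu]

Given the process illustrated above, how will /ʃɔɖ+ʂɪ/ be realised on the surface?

[ʃɔɖɖɪ]

The data show progressive total assimilation (/z/ → [g] after /g/; /ʂ/ → [ŋ] after /ŋ/; /ɣ/ → [m] after /m/): in every case the target segment becomes identical to its preceding neighbour, copying more than a single feature.
/ʂ/ is the segment targeted by the rule; it sits immediately after /ɖ/, so it assimilates completely and surfaces as [ɖ].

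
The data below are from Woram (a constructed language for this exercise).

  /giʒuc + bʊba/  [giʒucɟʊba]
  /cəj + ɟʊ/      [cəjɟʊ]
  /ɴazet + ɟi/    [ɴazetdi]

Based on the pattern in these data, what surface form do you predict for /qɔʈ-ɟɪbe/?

The data show progressive place assimilation: /b/ → [ɟ] after /c/; /ɟ/ → [d] after /t/. In each pair only place changes, matching the preceding consonant, while manner and voice stay constant.
Nothing changes in [cəjɟʊ]: there the adjacent consonants already agree in place (/ɟ/ and /j/ are both palatal), so this form is consistent with the same rule.
/ɟ/ is a voiced palatal stop. The preceding trigger /ʈ/ is retroflex, so /ɟ/ must become retroflex as well.
Changing only its place to retroflex gives [ɖ] — the voiced retroflex stop.

[qɔʈɖɪbe]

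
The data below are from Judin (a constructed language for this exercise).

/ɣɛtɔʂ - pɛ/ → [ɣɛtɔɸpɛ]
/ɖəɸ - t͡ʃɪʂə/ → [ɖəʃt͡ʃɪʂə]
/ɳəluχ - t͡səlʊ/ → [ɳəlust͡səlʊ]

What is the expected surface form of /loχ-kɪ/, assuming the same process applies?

The data show regressive place assimilation: /ʂ/ → [ɸ] before /p/; /ɸ/ → [ʃ] before /t͡ʃ/; /χ/ → [s] before /t͡s/. In each pair only place changes, matching the following consonant, while manner and voice stay constant.
The rule targets /χ/ (voiceless uvular fricative), which sits before the trigger /k/ (velar).
A voiceless velar fricative is [x], so the surface segment is [x].

[loxkɪ]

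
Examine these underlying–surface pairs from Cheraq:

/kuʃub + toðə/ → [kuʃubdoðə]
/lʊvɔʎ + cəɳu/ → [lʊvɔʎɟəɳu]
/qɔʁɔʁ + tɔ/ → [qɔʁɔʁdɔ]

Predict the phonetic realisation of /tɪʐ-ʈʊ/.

[tɪʐɖʊ]

The data show progressive voicing assimilation: /t/ → [d] after /b/; /c/ → [ɟ] after /ʎ/; /t/ → [d] after /ʁ/. In each pair only voicing changes, matching the preceding consonant, while place and manner stay constant.
/ʈ/ is a voiceless retroflex stop. The preceding trigger /ʐ/ is voiced, so /ʈ/ must become voiced as well.
Changing only its voicing to voiced gives [ɖ] — the voiced retroflex stop.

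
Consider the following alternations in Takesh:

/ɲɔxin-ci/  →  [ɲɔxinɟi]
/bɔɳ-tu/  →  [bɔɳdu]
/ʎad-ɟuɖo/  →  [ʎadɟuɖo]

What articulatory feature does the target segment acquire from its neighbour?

voicing

Comparing underlying and surface forms, /c/ → [ɟ] is the alternation; the neighbouring /n/ is constant.
/c/ is voiceless while /n/ is voiced; the output [ɟ] is voiced, matching the trigger — so the feature that spreads is voicing.
The same holds elsewhere in the data: /t/ → [d] after /ɳ/ (voiceless → voiced, matching voiced) — only voicing changes, and always toward the preceding segment.
No alternation appears in [ʎadɟuɖo]: there the adjacent consonants already agree in voicing (/ɟ/ and /d/ are both voiced), so this form is consistent with the same rule.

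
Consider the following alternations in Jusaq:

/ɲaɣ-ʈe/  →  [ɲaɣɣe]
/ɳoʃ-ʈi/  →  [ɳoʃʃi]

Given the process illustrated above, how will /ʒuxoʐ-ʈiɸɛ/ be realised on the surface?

The data show progressive total assimilation (/ʈ/ → [ɣ] after /ɣ/; /ʈ/ → [ʃ] after /ʃ/): in every case the target segment becomes identical to its preceding neighbour, copying more than a single feature.
/ʈ/ is the segment targeted by the rule; it sits immediately after /ʐ/, so it assimilates completely and surfaces as [ʐ].

[ʒuxoʐʐiɸɛ]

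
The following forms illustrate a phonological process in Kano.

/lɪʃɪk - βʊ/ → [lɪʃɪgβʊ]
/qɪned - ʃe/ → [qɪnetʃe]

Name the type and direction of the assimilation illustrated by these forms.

regressive voicing assimilation

The segment that alternates is /k/, which surfaces as [g] when adjacent to /β/.
The change voiceless → voiced matches the voicing of the following /β/, identifying this as voicing assimilation.
Place and manner are unchanged, so the assimilation is partial, not total.
The other alternating form patterns the same way: /d/ → [t] before /ʃ/ (voiced → voiceless, matching voiceless) — only voicing changes, and always toward the following segment.
The trigger is the following segment, so the direction is regressive (anticipatory).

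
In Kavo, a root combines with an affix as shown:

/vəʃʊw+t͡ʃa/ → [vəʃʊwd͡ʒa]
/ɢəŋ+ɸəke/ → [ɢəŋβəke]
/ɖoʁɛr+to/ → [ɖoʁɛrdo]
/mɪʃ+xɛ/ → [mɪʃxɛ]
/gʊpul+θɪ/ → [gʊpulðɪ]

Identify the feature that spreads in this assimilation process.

voicing

Underlying /t͡ʃ/ is realised as [d͡ʒ] next to /w/; /w/ itself does not change.
/t͡ʃ/ is voiceless while /w/ is voiced; the output [d͡ʒ] is voiced, matching the trigger — so the feature that spreads is voicing.
Checking the remaining alternations: /ɸ/ → [β] after /ŋ/ (voiceless → voiced, matching voiced); /t/ → [d] after /r/ (voiceless → voiced, matching voiced); /θ/ → [ð] after /l/ (voiceless → voiced, matching voiced) — only voicing changes, and always toward the preceding segment.
Nothing changes in [mɪʃxɛ]: there the adjacent consonants already agree in voicing (/x/ and /ʃ/ are both voiceless), so this form is consistent with the same rule.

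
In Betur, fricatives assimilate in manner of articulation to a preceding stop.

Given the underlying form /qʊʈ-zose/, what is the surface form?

[qʊʈdose]

/z/ is a voiced alveolar fricative. The preceding trigger /ʈ/ is a stop, so /z/ must become a stop as well.
Changing only its manner to stop gives [d] — the voiced alveolar stop.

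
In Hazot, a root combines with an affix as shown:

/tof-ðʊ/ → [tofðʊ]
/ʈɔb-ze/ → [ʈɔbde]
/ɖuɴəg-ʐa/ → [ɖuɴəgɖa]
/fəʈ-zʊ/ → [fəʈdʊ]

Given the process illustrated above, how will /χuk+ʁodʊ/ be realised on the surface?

The data show progressive manner assimilation: /z/ → [d] after /b/; /ʐ/ → [ɖ] after /g/; /z/ → [d] after /ʈ/. In each pair only manner changes, matching the preceding consonant, while place and voice stay constant.
Nothing changes in [tofðʊ]: there the adjacent consonants already agree in manner (/ð/ and /f/ are both fricatives), so this form is consistent with the same rule.
The rule targets /ʁ/ (voiced uvular fricative), which sits after the trigger /k/ (stop).
The voiced uvular stop is [ɢ], so /ʁ/ → [ɢ].

[χukɢodʊ]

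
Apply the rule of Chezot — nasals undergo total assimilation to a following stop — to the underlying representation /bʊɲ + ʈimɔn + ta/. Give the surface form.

/ɲ/ is the segment targeted by the rule; it sits immediately before /ʈ/, so it assimilates completely and surfaces as [ʈ].
The same rule applies at the second boundary: /n/ → [t] next to /t/.

[bʊʈʈimɔtta]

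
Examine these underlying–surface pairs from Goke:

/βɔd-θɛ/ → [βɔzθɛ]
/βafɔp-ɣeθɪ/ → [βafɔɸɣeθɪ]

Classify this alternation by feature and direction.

regressive manner assimilation

Comparing underlying and surface forms, /d/ → [z] is the alternation; the neighbouring /θ/ is constant.
The change stop → fricative matches the manner of the following /θ/, identifying this as manner assimilation.
Place and voice are unchanged, so the assimilation is partial, not total.
The same holds elsewhere in the data: /p/ → [ɸ] before /ɣ/ (stop → fricative, matching a fricative) — only manner changes, and always toward the following segment.
Since the segment that changes precedes the conditioning segment, the assimilation is regressive.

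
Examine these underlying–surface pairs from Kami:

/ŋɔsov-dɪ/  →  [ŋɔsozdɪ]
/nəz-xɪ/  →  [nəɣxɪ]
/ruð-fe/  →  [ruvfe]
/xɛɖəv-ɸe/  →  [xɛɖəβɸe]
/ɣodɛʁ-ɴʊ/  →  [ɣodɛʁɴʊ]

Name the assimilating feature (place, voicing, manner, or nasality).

place

Comparing underlying and surface forms, /v/ → [z] is the alternation; the neighbouring /d/ is constant.
The change labiodental → alveolar matches the place of the following /d/, identifying this as place assimilation.
The same holds elsewhere in the data: /z/ → [ɣ] before /x/ (alveolar → velar, matching velar); /ð/ → [v] before /f/ (dental → labiodental, matching labiodental); /v/ → [β] before /ɸ/ (labiodental → bilabial, matching bilabial) — only place changes, and always toward the following segment.
No alternation appears in [ɣodɛʁɴʊ]: there the adjacent consonants already agree in place (/ʁ/ and /ɴ/ are both uvular), so this form is consistent with the same rule.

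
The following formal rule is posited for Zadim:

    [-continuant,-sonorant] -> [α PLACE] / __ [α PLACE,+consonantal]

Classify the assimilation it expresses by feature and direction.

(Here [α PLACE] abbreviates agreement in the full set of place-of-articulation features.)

regressive place assimilation

The rule copies the place features (abbreviated [PLACE]) from the environment onto the target, so the assimilating feature is place.
The conditioning segment sits to the right of the focus bar, meaning the trigger follows the segment that changes — regressive assimilation.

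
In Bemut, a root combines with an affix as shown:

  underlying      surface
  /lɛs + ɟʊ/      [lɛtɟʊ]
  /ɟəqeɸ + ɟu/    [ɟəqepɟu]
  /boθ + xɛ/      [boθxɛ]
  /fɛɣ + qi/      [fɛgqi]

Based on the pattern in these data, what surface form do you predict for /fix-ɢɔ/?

[fikɢɔ]

The data show regressive manner assimilation: /s/ → [t] before /ɟ/; /ɸ/ → [p] before /ɟ/; /ɣ/ → [g] before /q/. In each pair only manner changes, matching the following consonant, while place and voice stay constant.
No alternation appears in [boθxɛ]: there the adjacent consonants already agree in manner (/θ/ and /x/ are both fricatives), so this form is consistent with the same rule.
The rule targets /x/ (voiceless velar fricative), which sits before the trigger /ɢ/ (stop).
Changing only its manner to stop gives [k] — the voiceless velar stop.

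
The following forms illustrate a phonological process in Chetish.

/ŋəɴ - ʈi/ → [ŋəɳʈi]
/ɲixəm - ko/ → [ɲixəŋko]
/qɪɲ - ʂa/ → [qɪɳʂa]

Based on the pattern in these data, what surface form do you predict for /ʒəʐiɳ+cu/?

[ʒəʐiɲcu]

The data show regressive place assimilation: /ɴ/ → [ɳ] before /ʈ/; /m/ → [ŋ] before /k/; /ɲ/ → [ɳ] before /ʂ/. In each pair only place changes, matching the following consonant, while manner and voice stay constant.
The rule targets /ɳ/ (voiced retroflex nasal), which sits before the trigger /c/ (palatal).
The voiced palatal nasal is [ɲ], so /ɳ/ → [ɲ].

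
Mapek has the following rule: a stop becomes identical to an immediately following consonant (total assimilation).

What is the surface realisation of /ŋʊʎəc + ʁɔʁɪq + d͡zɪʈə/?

[ŋʊʎəʁʁɔʁɪd͡zd͡zɪʈə]

/c/ is the segment targeted by the rule; it sits immediately before /ʁ/, so it assimilates completely and surfaces as [ʁ].
At the second juncture, /q/ likewise becomes [d͡z] adjacent to /d͡z/.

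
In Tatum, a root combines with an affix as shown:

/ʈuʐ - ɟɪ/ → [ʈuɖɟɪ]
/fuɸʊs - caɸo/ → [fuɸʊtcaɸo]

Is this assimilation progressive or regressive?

regressive

The segment that alternates is /ʐ/, which surfaces as [ɖ] when adjacent to /ɟ/.
The change fricative → stop matches the manner of the following /ɟ/, identifying this as manner assimilation.
The other alternating form patterns the same way: /s/ → [t] before /c/ (fricative → stop, matching a stop) — only manner changes, and always toward the following segment.
Since the segment that changes precedes the conditioning segment, the assimilation is regressive.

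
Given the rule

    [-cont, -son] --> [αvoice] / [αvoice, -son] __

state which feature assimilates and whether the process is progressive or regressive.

The shared variable α links the value of [voice] on the target to the same value on the neighbouring segment, so voicing is the feature that assimilates.
Since the environment is written before the underscore, the trigger precedes the target; the direction is progressive.

progressive voicing assimilation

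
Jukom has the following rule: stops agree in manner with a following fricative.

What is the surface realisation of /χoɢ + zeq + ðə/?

[χoʁzeχðə]

The rule targets /ɢ/ (voiced uvular stop), which sits before the trigger /z/ (fricative).
A voiced uvular fricative is [ʁ], so the surface segment is [ʁ].
At the second juncture, /q/ likewise becomes [χ] adjacent to /ð/.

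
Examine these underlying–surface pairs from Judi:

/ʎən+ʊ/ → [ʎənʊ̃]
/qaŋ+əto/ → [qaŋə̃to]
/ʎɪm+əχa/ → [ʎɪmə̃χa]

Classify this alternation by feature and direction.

The vowel /ʊ/ surfaces as nasalised [ʊ̃] next to the preceding nasal /n/ — it has acquired the [+nasal] feature of its neighbour.
The other forms show the same pattern: /ə/ → [ə̃] after /ŋ/; /ə/ → [ə̃] after /m/ — each time a vowel is nasalised next to a preceding nasal.
Because the conditioning nasal is to the left of the vowel that changes, the process is progressive (perseverative).

progressive nasality assimilation (vowel nasalisation)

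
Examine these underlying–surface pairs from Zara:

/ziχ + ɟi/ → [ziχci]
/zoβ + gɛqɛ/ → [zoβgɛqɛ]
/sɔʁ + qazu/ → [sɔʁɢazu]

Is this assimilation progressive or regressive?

Comparing underlying and surface forms, /ɟ/ → [c] is the alternation; the neighbouring /χ/ is constant.
/ɟ/ is voiced while /χ/ is voiceless; the output [c] is voiceless, matching the trigger — so the feature that spreads is voicing.
Checking the remaining alternation: /q/ → [ɢ] after /ʁ/ (voiceless → voiced, matching voiced) — only voicing changes, and always toward the preceding segment.
Nothing changes in [zoβgɛqɛ]: there the adjacent consonants already agree in voicing (/g/ and /β/ are both voiced), so this form is consistent with the same rule.
Since the segment that changes follows the conditioning segment, the assimilation is progressive.

progressive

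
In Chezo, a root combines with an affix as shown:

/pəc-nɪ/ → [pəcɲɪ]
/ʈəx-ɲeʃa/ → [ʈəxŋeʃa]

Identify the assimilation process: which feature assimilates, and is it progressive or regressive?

The segment that alternates is /n/, which surfaces as [ɲ] when adjacent to /c/.
The change alveolar → palatal matches the place of the preceding /c/, identifying this as place assimilation.
Manner and voice are unchanged, so the assimilation is partial, not total.
Checking the remaining alternation: /ɲ/ → [ŋ] after /x/ (palatal → velar, matching velar) — only place changes, and always toward the preceding segment.
The trigger is the preceding segment, so the direction is progressive (perseverative).

progressive place assimilation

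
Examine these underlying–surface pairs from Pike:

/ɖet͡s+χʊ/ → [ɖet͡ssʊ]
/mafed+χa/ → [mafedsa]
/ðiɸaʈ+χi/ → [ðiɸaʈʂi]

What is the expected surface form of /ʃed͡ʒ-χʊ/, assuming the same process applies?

The data show progressive place assimilation: /χ/ → [s] after /t͡s/; /χ/ → [s] after /d/; /χ/ → [ʂ] after /ʈ/. In each pair only place changes, matching the preceding consonant, while manner and voice stay constant.
/χ/ is a voiceless uvular fricative. The preceding trigger /d͡ʒ/ is postalveolar, so /χ/ must become postalveolar as well.
A voiceless postalveolar fricative is [ʃ], so the surface segment is [ʃ].

[ʃed͡ʒʃʊ]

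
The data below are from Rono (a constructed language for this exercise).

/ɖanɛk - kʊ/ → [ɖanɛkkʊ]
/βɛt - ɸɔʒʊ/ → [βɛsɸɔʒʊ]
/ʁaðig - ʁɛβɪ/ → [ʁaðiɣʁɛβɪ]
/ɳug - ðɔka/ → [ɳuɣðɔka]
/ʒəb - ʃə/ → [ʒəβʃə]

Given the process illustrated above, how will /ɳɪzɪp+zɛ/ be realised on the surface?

[ɳɪzɪɸzɛ]

The data show regressive manner assimilation: /t/ → [s] before /ɸ/; /g/ → [ɣ] before /ʁ/; /g/ → [ɣ] before /ð/; /b/ → [β] before /ʃ/. In each pair only manner changes, matching the following consonant, while place and voice stay constant.
No alternation appears in [ɖanɛkkʊ]: there the adjacent consonants already agree in manner (/k/ and /k/ are both stops), so this form is consistent with the same rule.
/p/ is a voiceless bilabial stop. The following trigger /z/ is a fricative, so /p/ must become a fricative as well.
The voiceless bilabial fricative is [ɸ], so /p/ → [ɸ].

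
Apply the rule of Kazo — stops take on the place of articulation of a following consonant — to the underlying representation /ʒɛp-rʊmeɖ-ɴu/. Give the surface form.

[ʒɛtrʊmeɢɴu]

/p/ is a voiceless bilabial stop. The following trigger /r/ is alveolar, so /p/ must become alveolar as well.
The voiceless alveolar stop is [t], so /p/ → [t].
At the second juncture, /ɖ/ likewise becomes [ɢ] adjacent to /ɴ/.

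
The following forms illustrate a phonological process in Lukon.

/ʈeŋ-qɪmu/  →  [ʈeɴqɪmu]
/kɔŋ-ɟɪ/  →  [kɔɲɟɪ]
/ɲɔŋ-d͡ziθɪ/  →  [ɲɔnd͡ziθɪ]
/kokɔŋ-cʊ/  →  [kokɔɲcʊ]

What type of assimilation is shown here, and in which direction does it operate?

regressive place assimilation

Comparing underlying and surface forms, /ŋ/ → [ɴ] is the alternation; the neighbouring /q/ is constant.
The change velar → uvular matches the place of the following /q/, identifying this as place assimilation.
Manner and voice are unchanged, so the assimilation is partial, not total.
Checking the remaining alternations: /ŋ/ → [ɲ] before /ɟ/ (velar → palatal, matching palatal); /ŋ/ → [n] before /d͡z/ (velar → alveolar, matching alveolar); /ŋ/ → [ɲ] before /c/ (velar → palatal, matching palatal) — only place changes, and always toward the following segment.
Since the segment that changes precedes the conditioning segment, the assimilation is regressive.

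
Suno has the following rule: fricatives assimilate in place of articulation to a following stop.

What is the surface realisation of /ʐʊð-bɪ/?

[ʐʊβbɪ]

The rule targets /ð/ (voiced dental fricative), which sits before the trigger /b/ (bilabial).
A voiced bilabial fricative is [β], so the surface segment is [β].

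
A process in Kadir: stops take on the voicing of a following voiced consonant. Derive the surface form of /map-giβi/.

/p/ is a voiceless bilabial stop. The following trigger /g/ is voiced, so /p/ must become voiced as well.
Changing only its voicing to voiced gives [b] — the voiced bilabial stop.

[mabgiβi]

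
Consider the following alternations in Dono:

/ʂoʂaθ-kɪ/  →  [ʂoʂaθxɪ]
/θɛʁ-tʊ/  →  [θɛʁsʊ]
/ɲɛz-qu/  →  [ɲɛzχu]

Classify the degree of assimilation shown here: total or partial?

partial assimilation

The segment that alternates is /k/, which surfaces as [x] when adjacent to /θ/.
/k/ is a stop while /θ/ is a fricative; the output [x] is a fricative, matching the trigger — so the feature that spreads is manner.
Place and voice are unchanged, so the assimilation is partial, not total.
Checking the remaining alternations: /t/ → [s] after /ʁ/ (stop → fricative, matching a fricative); /q/ → [χ] after /z/ (stop → fricative, matching a fricative) — only manner changes, and always toward the preceding segment.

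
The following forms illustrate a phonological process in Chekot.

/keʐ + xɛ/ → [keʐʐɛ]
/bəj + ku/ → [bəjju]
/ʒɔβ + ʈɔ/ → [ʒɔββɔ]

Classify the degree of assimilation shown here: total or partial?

Comparing underlying and surface forms, /x/ → [ʐ] is the alternation; the neighbouring /ʐ/ is constant.
The output [ʐ] is identical to the trigger /ʐ/ — every feature (place, manner, voicing) has been copied — so this is total assimilation.
The remaining alternations confirm this: /k/ → [j] after /j/; /ʈ/ → [β] after /β/ — in each case the output is a copy of the preceding consonant.

total assimilation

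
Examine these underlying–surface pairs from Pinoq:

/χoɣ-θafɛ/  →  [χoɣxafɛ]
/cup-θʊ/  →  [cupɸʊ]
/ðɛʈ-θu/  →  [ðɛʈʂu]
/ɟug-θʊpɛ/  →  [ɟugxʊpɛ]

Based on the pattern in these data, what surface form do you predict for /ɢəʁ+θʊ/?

The data show progressive place assimilation: /θ/ → [x] after /ɣ/; /θ/ → [ɸ] after /p/; /θ/ → [ʂ] after /ʈ/; /θ/ → [x] after /g/. In each pair only place changes, matching the preceding consonant, while manner and voice stay constant.
/θ/ is a voiceless dental fricative. The preceding trigger /ʁ/ is uvular, so /θ/ must become uvular as well.
Changing only its place to uvular gives [χ] — the voiceless uvular fricative.

[ɢəʁχʊ]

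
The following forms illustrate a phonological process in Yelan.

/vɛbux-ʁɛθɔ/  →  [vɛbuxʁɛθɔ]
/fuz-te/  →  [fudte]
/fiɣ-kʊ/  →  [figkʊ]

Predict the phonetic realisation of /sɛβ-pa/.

[sɛbpa]

The data show regressive manner assimilation: /z/ → [d] before /t/; /ɣ/ → [g] before /k/. In each pair only manner changes, matching the following consonant, while place and voice stay constant.
Nothing changes in [vɛbuxʁɛθɔ]: there the adjacent consonants already agree in manner (/x/ and /ʁ/ are both fricatives), so this form is consistent with the same rule.
/β/ is a voiced bilabial fricative. The following trigger /p/ is a stop, so /β/ must become a stop as well.
The voiced bilabial stop is [b], so /β/ → [b].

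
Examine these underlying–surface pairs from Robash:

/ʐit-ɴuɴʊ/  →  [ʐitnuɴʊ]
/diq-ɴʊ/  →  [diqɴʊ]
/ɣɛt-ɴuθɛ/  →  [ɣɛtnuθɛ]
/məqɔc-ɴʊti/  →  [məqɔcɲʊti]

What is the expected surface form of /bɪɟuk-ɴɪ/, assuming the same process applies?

[bɪɟukŋɪ]

The data show progressive place assimilation: /ɴ/ → [n] after /t/; /ɴ/ → [ɲ] after /c/. In each pair only place changes, matching the preceding consonant, while manner and voice stay constant.
No alternation appears in [diqɴʊ]: there the adjacent consonants already agree in place (/ɴ/ and /q/ are both uvular), so this form is consistent with the same rule.
The rule targets /ɴ/ (voiced uvular nasal), which sits after the trigger /k/ (velar).
The voiced velar nasal is [ŋ], so /ɴ/ → [ŋ].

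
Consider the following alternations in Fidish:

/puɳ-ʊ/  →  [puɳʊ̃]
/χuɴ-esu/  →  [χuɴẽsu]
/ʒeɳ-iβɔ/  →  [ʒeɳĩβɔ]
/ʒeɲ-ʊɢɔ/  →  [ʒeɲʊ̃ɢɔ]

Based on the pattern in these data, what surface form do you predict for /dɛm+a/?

[dɛmã]

The data show progressive nasality assimilation (vowel nasalisation): /ʊ/ → [ʊ̃] after /ɳ/; /e/ → [ẽ] after /ɴ/; /i/ → [ĩ] after /ɳ/; /ʊ/ → [ʊ̃] after /ɲ/ — a vowel is nasalised by an immediately preceding nasal consonant.
The vowel /a/ is adjacent to the preceding nasal /m/, so it acquires [+nasal] and surfaces as [ã].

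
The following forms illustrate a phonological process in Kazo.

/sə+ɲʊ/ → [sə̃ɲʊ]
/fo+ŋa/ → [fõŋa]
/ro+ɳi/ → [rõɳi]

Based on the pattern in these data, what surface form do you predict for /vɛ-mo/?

The data show regressive nasality assimilation (vowel nasalisation): /ə/ → [ə̃] before /ɲ/; /o/ → [õ] before /ŋ/; /o/ → [õ] before /ɳ/ — a vowel is nasalised by an immediately following nasal consonant.
The vowel /ɛ/ is adjacent to the following nasal /m/, so it acquires [+nasal] and surfaces as [ɛ̃].

[vɛ̃mo]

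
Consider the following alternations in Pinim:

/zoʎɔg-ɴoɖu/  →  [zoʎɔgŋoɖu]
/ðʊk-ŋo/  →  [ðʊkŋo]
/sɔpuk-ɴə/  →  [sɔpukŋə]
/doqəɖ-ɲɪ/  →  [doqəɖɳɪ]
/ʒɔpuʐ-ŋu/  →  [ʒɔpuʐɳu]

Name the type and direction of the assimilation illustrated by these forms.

The segment that alternates is /ɴ/, which surfaces as [ŋ] when adjacent to /g/.
The change uvular → velar matches the place of the preceding /g/, identifying this as place assimilation.
Manner and voice are unchanged, so the assimilation is partial, not total.
The same holds elsewhere in the data: /ɴ/ → [ŋ] after /k/ (uvular → velar, matching velar); /ɲ/ → [ɳ] after /ɖ/ (palatal → retroflex, matching retroflex); /ŋ/ → [ɳ] after /ʐ/ (velar → retroflex, matching retroflex) — only place changes, and always toward the preceding segment.
Nothing changes in [ðʊkŋo]: there the adjacent consonants already agree in place (/ŋ/ and /k/ are both velar), so this form is consistent with the same rule.
The trigger is the preceding segment, so the direction is progressive (perseverative).

progressive place assimilation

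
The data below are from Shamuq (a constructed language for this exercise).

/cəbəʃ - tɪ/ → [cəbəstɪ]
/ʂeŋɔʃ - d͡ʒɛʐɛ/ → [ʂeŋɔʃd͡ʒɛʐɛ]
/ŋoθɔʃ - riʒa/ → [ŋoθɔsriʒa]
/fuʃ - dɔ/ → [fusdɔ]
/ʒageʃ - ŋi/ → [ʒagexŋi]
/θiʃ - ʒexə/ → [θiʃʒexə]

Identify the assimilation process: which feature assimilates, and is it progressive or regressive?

Underlying /ʃ/ is realised as [s] next to /t/; /t/ itself does not change.
The change postalveolar → alveolar matches the place of the following /t/, identifying this as place assimilation.
Manner and voice are unchanged, so the assimilation is partial, not total.
The same holds elsewhere in the data: /ʃ/ → [s] before /r/ (postalveolar → alveolar, matching alveolar); /ʃ/ → [s] before /d/ (postalveolar → alveolar, matching alveolar); /ʃ/ → [x] before /ŋ/ (postalveolar → velar, matching velar) — only place changes, and always toward the following segment.
No alternation appears in [ʂeŋɔʃd͡ʒɛʐɛ], [θiʃʒexə]: there the adjacent consonants already agree in place (/ʃ/ and /d͡ʒ/ are both postalveolar; /ʃ/ and /ʒ/ are both postalveolar), so these forms are consistent with the same rule.
The trigger is the following segment, so the direction is regressive (anticipatory).

regressive place assimilation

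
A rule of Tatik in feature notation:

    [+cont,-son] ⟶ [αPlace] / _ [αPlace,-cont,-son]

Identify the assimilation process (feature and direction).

regressive place assimilation

The rule copies the place features (abbreviated [Place]) from the environment onto the target, so the assimilating feature is place.
Since the environment is written after the underscore, the trigger follows the target; the direction is regressive.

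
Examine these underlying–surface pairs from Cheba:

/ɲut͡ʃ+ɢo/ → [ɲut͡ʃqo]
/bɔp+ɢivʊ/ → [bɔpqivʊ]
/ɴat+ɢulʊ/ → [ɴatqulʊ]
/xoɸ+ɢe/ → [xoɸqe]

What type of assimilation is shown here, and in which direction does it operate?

progressive voicing assimilation

Underlying /ɢ/ is realised as [q] next to /t͡ʃ/; /t͡ʃ/ itself does not change.
The change voiced → voiceless matches the voicing of the preceding /t͡ʃ/, identifying this as voicing assimilation.
Place and manner are unchanged, so the assimilation is partial, not total.
The other alternating forms pattern the same way: /ɢ/ → [q] after /p/ (voiced → voiceless, matching voiceless); /ɢ/ → [q] after /t/ (voiced → voiceless, matching voiceless); /ɢ/ → [q] after /ɸ/ (voiced → voiceless, matching voiceless) — only voicing changes, and always toward the preceding segment.
The trigger is the preceding segment, so the direction is progressive (perseverative).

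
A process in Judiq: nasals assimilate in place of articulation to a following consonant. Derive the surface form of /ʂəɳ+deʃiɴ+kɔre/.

/ɳ/ is a voiced retroflex nasal. The following trigger /d/ is alveolar, so /ɳ/ must become alveolar as well.
The voiced alveolar nasal is [n], so /ɳ/ → [n].
At the second juncture, /ɴ/ likewise becomes [ŋ] adjacent to /k/.

[ʂəndeʃiŋkɔre]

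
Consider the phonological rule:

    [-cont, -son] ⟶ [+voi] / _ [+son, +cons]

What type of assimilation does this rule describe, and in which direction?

regressive voicing assimilation

The structural change is [+voi], and the conditioning segment [+son, +cons] (a sonorant consonant) is itself voiced, so the target comes to share the voicing of its neighbour — voicing assimilation.
The conditioning segment sits to the right of the focus bar, meaning the trigger follows the segment that changes — regressive assimilation.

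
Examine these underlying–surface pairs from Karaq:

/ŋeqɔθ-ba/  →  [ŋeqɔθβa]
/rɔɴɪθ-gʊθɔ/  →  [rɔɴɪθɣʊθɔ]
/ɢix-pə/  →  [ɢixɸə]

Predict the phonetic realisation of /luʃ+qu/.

[luʃχu]

The data show progressive manner assimilation: /b/ → [β] after /θ/; /g/ → [ɣ] after /θ/; /p/ → [ɸ] after /x/. In each pair only manner changes, matching the preceding consonant, while place and voice stay constant.
/q/ is a voiceless uvular stop. The preceding trigger /ʃ/ is a fricative, so /q/ must become a fricative as well.
Changing only its manner to fricative gives [χ] — the voiceless uvular fricative.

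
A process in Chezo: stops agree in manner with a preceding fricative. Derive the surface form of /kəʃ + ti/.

The rule targets /t/ (voiceless alveolar stop), which sits after the trigger /ʃ/ (fricative).
The voiceless alveolar fricative is [s], so /t/ → [s].

[kəʃsi]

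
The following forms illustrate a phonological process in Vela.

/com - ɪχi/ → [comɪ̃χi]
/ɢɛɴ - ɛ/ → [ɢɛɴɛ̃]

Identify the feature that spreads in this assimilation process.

The vowel /ɪ/ surfaces as nasalised [ɪ̃] next to the preceding nasal /m/ — it has acquired the [+nasal] feature of its neighbour.
Likewise in the remaining data: /ɛ/ → [ɛ̃] after /ɴ/ — each time a vowel is nasalised next to a preceding nasal.

nasality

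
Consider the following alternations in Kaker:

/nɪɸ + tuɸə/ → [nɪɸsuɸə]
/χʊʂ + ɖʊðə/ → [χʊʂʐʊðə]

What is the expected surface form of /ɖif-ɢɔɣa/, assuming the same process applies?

[ɖifʁɔɣa]

The data show progressive manner assimilation: /t/ → [s] after /ɸ/; /ɖ/ → [ʐ] after /ʂ/. In each pair only manner changes, matching the preceding consonant, while place and voice stay constant.
The rule targets /ɢ/ (voiced uvular stop), which sits after the trigger /f/ (fricative).
Changing only its manner to fricative gives [ʁ] — the voiced uvular fricative.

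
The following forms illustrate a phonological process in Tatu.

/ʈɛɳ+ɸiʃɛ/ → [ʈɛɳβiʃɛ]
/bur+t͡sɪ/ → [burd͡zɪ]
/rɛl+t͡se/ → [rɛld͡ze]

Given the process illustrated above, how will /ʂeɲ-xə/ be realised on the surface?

[ʂeɲɣə]

The data show progressive voicing assimilation: /ɸ/ → [β] after /ɳ/; /t͡s/ → [d͡z] after /r/; /t͡s/ → [d͡z] after /l/. In each pair only voicing changes, matching the preceding consonant, while place and manner stay constant.
The rule targets /x/ (voiceless velar fricative), which sits after the trigger /ɲ/ (voiced).
A voiced velar fricative is [ɣ], so the surface segment is [ɣ].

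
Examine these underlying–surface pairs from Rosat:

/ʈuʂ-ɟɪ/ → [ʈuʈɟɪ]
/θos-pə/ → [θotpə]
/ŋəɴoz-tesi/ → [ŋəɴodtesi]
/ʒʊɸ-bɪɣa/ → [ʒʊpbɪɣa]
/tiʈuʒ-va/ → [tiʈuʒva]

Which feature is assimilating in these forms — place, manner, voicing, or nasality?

Underlying /ʂ/ is realised as [ʈ] next to /ɟ/; /ɟ/ itself does not change.
/ʂ/ is a fricative while /ɟ/ is a stop; the output [ʈ] is a stop, matching the trigger — so the feature that spreads is manner.
The other alternating forms pattern the same way: /s/ → [t] before /p/ (fricative → stop, matching a stop); /z/ → [d] before /t/ (fricative → stop, matching a stop); /ɸ/ → [p] before /b/ (fricative → stop, matching a stop) — only manner changes, and always toward the following segment.
Nothing changes in [tiʈuʒva]: there the adjacent consonants already agree in manner (/ʒ/ and /v/ are both fricatives), so this form is consistent with the same rule.

manner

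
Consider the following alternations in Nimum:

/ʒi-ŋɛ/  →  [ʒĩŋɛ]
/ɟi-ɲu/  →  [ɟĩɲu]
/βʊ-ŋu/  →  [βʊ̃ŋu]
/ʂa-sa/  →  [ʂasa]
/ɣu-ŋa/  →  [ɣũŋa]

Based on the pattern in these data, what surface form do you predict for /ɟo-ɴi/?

The data show regressive nasality assimilation (vowel nasalisation): /i/ → [ĩ] before /ŋ/; /i/ → [ĩ] before /ɲ/; /ʊ/ → [ʊ̃] before /ŋ/; /u/ → [ũ] before /ŋ/ — a vowel is nasalised by an immediately following nasal consonant.
No change occurs in [ʂasa] because the vowel at the boundary is adjacent to an oral consonant, not a nasal (/a/ next to /s/).
/o/ sits next to the nasal /ɴ/ and is therefore nasalised to [õ].

[ɟõɴi]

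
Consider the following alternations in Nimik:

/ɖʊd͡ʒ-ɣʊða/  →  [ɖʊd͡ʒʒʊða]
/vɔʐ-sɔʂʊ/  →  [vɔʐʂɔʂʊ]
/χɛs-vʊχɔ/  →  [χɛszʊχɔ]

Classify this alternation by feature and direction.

Underlying /ɣ/ is realised as [ʒ] next to /d͡ʒ/; /d͡ʒ/ itself does not change.
/ɣ/ is velar while /d͡ʒ/ is postalveolar; the output [ʒ] is postalveolar, matching the trigger — so the feature that spreads is place.
Manner and voice are unchanged, so the assimilation is partial, not total.
The other alternating forms pattern the same way: /s/ → [ʂ] after /ʐ/ (alveolar → retroflex, matching retroflex); /v/ → [z] after /s/ (labiodental → alveolar, matching alveolar) — only place changes, and always toward the preceding segment.
Since the segment that changes follows the conditioning segment, the assimilation is progressive.

progressive place assimilation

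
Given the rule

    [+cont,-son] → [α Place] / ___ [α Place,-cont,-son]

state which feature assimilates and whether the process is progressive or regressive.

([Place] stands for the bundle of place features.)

regressive place assimilation

The rule copies the place features (abbreviated [Place]) from the environment onto the target, so the assimilating feature is place.
Since the environment is written after the underscore, the trigger follows the target; the direction is regressive.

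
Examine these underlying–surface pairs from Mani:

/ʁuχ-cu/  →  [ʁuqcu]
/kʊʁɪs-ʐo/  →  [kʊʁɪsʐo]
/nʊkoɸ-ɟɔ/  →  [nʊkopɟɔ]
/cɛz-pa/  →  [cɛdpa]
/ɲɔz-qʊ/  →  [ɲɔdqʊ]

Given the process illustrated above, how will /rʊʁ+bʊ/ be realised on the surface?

[rʊɢbʊ]

The data show regressive manner assimilation: /χ/ → [q] before /c/; /ɸ/ → [p] before /ɟ/; /z/ → [d] before /p/; /z/ → [d] before /q/. In each pair only manner changes, matching the following consonant, while place and voice stay constant.
Nothing changes in [kʊʁɪsʐo]: there the adjacent consonants already agree in manner (/s/ and /ʐ/ are both fricatives), so this form is consistent with the same rule.
/ʁ/ is a voiced uvular fricative. The following trigger /b/ is a stop, so /ʁ/ must become a stop as well.
Changing only its manner to stop gives [ɢ] — the voiced uvular stop.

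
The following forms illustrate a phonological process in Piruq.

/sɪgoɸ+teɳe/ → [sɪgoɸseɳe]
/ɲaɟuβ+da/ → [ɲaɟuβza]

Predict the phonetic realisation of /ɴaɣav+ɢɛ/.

The data show progressive manner assimilation: /t/ → [s] after /ɸ/; /d/ → [z] after /β/. In each pair only manner changes, matching the preceding consonant, while place and voice stay constant.
The rule targets /ɢ/ (voiced uvular stop), which sits after the trigger /v/ (fricative).
A voiced uvular fricative is [ʁ], so the surface segment is [ʁ].

[ɴaɣavʁɛ]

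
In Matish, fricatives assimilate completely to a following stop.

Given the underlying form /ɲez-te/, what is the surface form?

[ɲette]

/z/ is the segment targeted by the rule; it sits immediately before /t/, so it assimilates completely and surfaces as [t].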